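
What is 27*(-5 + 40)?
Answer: 945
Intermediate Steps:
27*(-5 + 40) = 27*35 = 945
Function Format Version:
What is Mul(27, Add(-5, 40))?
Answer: 945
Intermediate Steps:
Mul(27, Add(-5, 40)) = Mul(27, 35) = 945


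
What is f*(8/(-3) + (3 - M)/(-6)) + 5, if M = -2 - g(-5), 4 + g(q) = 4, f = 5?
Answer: -25/2 ≈ -12.500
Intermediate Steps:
g(q) = 0 (g(q) = -4 + 4 = 0)
M = -2 (M = -2 - 1*0 = -2 + 0 = -2)
f*(8/(-3) + (3 - M)/(-6)) + 5 = 5*(8/(-3) + (3 - 1*(-2))/(-6)) + 5 = 5*(8*(-⅓) + (3 + 2)*(-⅙)) + 5 = 5*(-8/3 + 5*(-⅙)) + 5 = 5*(-8/3 - ⅚) + 5 = 5*(-7/2) + 5 = -35/2 + 5 = -25/2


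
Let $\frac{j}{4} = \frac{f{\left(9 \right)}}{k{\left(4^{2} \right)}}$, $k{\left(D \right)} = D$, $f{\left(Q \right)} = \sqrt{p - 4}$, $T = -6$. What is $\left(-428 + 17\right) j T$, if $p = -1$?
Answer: $\frac{1233 i \sqrt{5}}{2} \approx 1378.5 i$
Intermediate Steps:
$f{\left(Q \right)} = i \sqrt{5}$ ($f{\left(Q \right)} = \sqrt{-1 - 4} = \sqrt{-5} = i \sqrt{5}$)
$j = \frac{i \sqrt{5}}{4}$ ($j = 4 \frac{i \sqrt{5}}{4^{2}} = 4 \frac{i \sqrt{5}}{16} = \frac{i \sqrt{5}}{4} \approx 0.55902 i$)
$\left(-428 + 17\right) j T = \left(-428 + 17\right) \frac{i \sqrt{5}}{4} \left(-6\right) = - 411 \left(- \frac{3 i \sqrt{5}}{2}\right) = \frac{1233 i \sqrt{5}}{2}$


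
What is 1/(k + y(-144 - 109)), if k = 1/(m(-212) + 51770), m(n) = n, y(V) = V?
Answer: -51558/13044173 ≈ -0.0039526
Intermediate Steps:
k = 1/51558 (k = 1/(-212 + 51770) = 1/51558 ≈ 1.9396e-5)
1/(k + y(-144 - 109)) = 1/(1/51558 + (-144 - 109)) = 1/(1/51558 - 253) = 1/(-13044173/51558) = -51558/13044173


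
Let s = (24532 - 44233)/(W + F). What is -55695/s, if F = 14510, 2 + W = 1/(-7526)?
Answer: 2027060497955/49423242 ≈ 41014.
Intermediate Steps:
W = -15053/7526 (W = -2 + 1/(-7526) = -2 - 1/7526 = -15053/7526 ≈ -2.0001)
s = -148269726/109187207 (s = (24532 - 44233)/(-15053/7526 + 14510) = -19701/109187207/7526 = -19701*7526/109187207 = -148269726/109187207 ≈ -1.3579)
-55695/s = -55695/(-148269726/109187207) = -55695*(-109187207/148269726) = 2027060497955/49423242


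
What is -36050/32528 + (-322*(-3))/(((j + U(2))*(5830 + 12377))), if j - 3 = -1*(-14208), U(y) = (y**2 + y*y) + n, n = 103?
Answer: -111909406603/100976458968 ≈ -1.1083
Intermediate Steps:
U(y) = 103 + 2*y**2 (U(y) = (y**2 + y*y) + 103 = (y**2 + y**2) + 103 = 2*y**2 + 103 = 103 + 2*y**2)
j = 14211 (j = 3 - 1*(-14208) = 3 + 14208 = 14211)
-36050/32528 + (-322*(-3))/(((j + U(2))*(5830 + 12377))) = -36050/32528 + (-322*(-3))/(((14211 + (103 + 2*2**2))*(5830 + 12377))) = -36050*1/32528 + 966/(((14211 + (103 + 2*4))*18207)) = -18025/16264 + 966/(((14211 + (103 + 8))*18207)) = -18025/16264 + 966/(((14211 + 111)*18207)) = -18025/16264 + 966/((14322*18207)) = -18025/16264 + 966/260760654 = -18025/16264 + 966*(1/260760654) = -18025/16264 + 23/6208587 = -111909406603/100976458968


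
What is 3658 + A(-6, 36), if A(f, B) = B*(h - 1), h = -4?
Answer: 3478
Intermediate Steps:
A(f, B) = -5*B (A(f, B) = B*(-4 - 1) = B*(-5) = -5*B)
3658 + A(-6, 36) = 3658 - 5*36 = 3658 - 180 = 3478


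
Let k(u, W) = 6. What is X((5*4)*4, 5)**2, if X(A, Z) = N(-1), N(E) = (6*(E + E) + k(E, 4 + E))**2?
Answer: 1296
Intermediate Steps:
N(E) = (6 + 12*E)**2 (N(E) = (6*(E + E) + 6)**2 = (6*(2*E) + 6)**2 = (12*E + 6)**2 = (6 + 12*E)**2)
X(A, Z) = 36 (X(A, Z) = 36*(1 + 2*(-1))**2 = 36*(1 - 2)**2 = 36*(-1)**2 = 36*1 = 36)
X((5*4)*4, 5)**2 = 36**2 = 1296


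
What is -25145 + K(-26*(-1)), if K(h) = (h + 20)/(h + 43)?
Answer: -75433/3 ≈ -25144.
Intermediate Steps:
K(h) = (20 + h)/(43 + h)
-25145 + K(-26*(-1)) = -25145 + (20 - 26*(-1))/(43 - 26*(-1)) = -25145 + (20 + 26)/(43 + 26) = -25145 + 46/69 = -25145 + (1/69)*46 = -25145 + ⅔ = -75433/3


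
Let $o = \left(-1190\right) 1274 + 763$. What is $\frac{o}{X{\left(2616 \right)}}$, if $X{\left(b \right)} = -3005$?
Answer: $\frac{1515297}{3005} \approx 504.26$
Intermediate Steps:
$o = -1515297$ ($o = -1516060 + 763 = -1515297$)
$\frac{o}{X{\left(2616 \right)}} = - \frac{1515297}{-3005} = \left(-1515297\right) \left(- \frac{1}{3005}\right) = \frac{1515297}{3005}$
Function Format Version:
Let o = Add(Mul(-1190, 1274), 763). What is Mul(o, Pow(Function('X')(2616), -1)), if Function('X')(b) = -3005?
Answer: Rational(1515297, 3005) ≈ 504.26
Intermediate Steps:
o = -1515297 (o = Add(-1516060, 763) = -1515297)
Mul(o, Pow(Function('X')(2616), -1)) = Mul(-1515297, Pow(-3005, -1)) = Mul(-1515297, Rational(-1, 3005)) = Rational(1515297, 3005)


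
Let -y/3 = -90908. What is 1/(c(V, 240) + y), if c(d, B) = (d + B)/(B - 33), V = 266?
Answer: 9/2454538 ≈ 3.6667e-6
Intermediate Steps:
y = 272724 (y = -3*(-90908) = 272724)
c(d, B) = (B + d)/(-33 + B)
1/(c(V, 240) + y) = 1/((240 + 266)/(-33 + 240) + 272724) = 1/(506/207 + 272724) = 1/((1/207)*506 + 272724) = 1/(22/9 + 272724) = 1/(2454538/9) = 9/2454538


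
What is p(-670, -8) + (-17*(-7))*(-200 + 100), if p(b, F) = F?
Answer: -11908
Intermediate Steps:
p(-670, -8) + (-17*(-7))*(-200 + 100) = -8 + (-17*(-7))*(-200 + 100) = -8 + 119*(-100) = -8 - 11900 = -11908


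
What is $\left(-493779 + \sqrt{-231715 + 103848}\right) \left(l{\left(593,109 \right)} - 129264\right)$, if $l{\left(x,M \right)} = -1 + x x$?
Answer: $-109808549136 + 222384 i \sqrt{127867} \approx -1.0981 \cdot 10^{11} + 7.9521 \cdot 10^{7} i$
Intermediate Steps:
$l{\left(x,M \right)} = -1 + x^{2}$
$\left(-493779 + \sqrt{-231715 + 103848}\right) \left(l{\left(593,109 \right)} - 129264\right) = \left(-493779 + \sqrt{-231715 + 103848}\right) \left(\left(-1 + 593^{2}\right) - 129264\right) = \left(-493779 + \sqrt{-127867}\right) \left(\left(-1 + 351649\right) - 129264\right) = \left(-493779 + i \sqrt{127867}\right) \left(351648 - 129264\right) = \left(-493779 + i \sqrt{127867}\right) 222384 = -109808549136 + 222384 i \sqrt{127867}$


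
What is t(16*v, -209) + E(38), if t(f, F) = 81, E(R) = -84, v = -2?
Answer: -3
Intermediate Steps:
t(16*v, -209) + E(38) = 81 - 84 = -3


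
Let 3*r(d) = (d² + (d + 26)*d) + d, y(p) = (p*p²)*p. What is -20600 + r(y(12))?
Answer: 286820488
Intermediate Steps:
y(p) = p⁴ (y(p) = p³*p = p⁴)
r(d) = d/3 + d²/3 + d*(26 + d)/3 (r(d) = ((d² + (d + 26)*d) + d)/3 = ((d² + (26 + d)*d) + d)/3 = ((d² + d*(26 + d)) + d)/3 = (d + d² + d*(26 + d))/3 = d/3 + d²/3 + d*(26 + d)/3)
-20600 + r(y(12)) = -20600 + (⅓)*12⁴*(27 + 2*12⁴) = -20600 + (⅓)*20736*(27 + 2*20736) = -20600 + (⅓)*20736*(27 + 41472) = -20600 + (⅓)*20736*41499 = -20600 + 286841088 = 286820488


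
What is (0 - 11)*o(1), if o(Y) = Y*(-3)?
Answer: 33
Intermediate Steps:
o(Y) = -3*Y
(0 - 11)*o(1) = (0 - 11)*(-3*1) = -11*(-3) = 33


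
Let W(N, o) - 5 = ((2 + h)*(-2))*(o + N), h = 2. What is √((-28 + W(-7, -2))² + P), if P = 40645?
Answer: √43046 ≈ 207.48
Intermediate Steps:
W(N, o) = 5 - 8*N - 8*o (W(N, o) = 5 + ((2 + 2)*(-2))*(o + N) = 5 + (4*(-2))*(N + o) = 5 - 8*(N + o) = 5 + (-8*N - 8*o) = 5 - 8*N - 8*o)
√((-28 + W(-7, -2))² + P) = √((-28 + (5 - 8*(-7) - 8*(-2)))² + 40645) = √((-28 + (5 + 56 + 16))² + 40645) = √((-28 + 77)² + 40645) = √(49² + 40645) = √(2401 + 40645) = √43046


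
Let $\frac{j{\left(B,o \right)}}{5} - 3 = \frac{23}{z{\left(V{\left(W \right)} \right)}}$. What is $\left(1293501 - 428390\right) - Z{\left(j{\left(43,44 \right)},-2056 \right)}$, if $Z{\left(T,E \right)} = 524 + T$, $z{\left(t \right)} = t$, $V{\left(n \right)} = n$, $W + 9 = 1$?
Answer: $\frac{6916691}{8} \approx 8.6459 \cdot 10^{5}$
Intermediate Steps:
$W = -8$ ($W = -9 + 1 = -8$)
$j{\left(B,o \right)} = \frac{5}{8}$ ($j{\left(B,o \right)} = 15 + 5 \frac{23}{-8} = 15 + 5 \cdot 23 \left(- \frac{1}{8}\right) = 15 + 5 \left(- \frac{23}{8}\right) = 15 - \frac{115}{8} = \frac{5}{8}$)
$\left(1293501 - 428390\right) - Z{\left(j{\left(43,44 \right)},-2056 \right)} = \left(1293501 - 428390\right) - \left(524 + \frac{5}{8}\right) = \left(1293501 - 428390\right) - \frac{4197}{8} = 865111 - \frac{4197}{8} = \frac{6916691}{8}$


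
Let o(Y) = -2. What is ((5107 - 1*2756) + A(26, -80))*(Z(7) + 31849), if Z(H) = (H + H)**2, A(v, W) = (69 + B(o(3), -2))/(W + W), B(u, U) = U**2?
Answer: 2410341583/32 ≈ 7.5323e+7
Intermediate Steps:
A(v, W) = 73/(2*W) (A(v, W) = (69 + (-2)**2)/(W + W) = (69 + 4)/((2*W)) = 73*(1/(2*W)) = 73/(2*W))
Z(H) = 4*H**2 (Z(H) = (2*H)**2 = 4*H**2)
((5107 - 1*2756) + A(26, -80))*(Z(7) + 31849) = ((5107 - 1*2756) + (73/2)/(-80))*(4*7**2 + 31849) = ((5107 - 2756) + (73/2)*(-1/80))*(4*49 + 31849) = (2351 - 73/160)*(196 + 31849) = (376087/160)*32045 = 2410341583/32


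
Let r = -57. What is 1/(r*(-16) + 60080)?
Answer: 1/60992 ≈ 1.6396e-5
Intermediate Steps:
1/(r*(-16) + 60080) = 1/(-57*(-16) + 60080) = 1/(912 + 60080) = 1/60992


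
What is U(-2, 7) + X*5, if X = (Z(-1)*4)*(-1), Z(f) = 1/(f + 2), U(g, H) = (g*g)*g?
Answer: -28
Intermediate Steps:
U(g, H) = g**3 (U(g, H) = g**2*g = g**3)
Z(f) = 1/(2 + f)
X = -4 (X = (4/(2 - 1))*(-1) = (4/1)*(-1) = (1*4)*(-1) = 4*(-1) = -4)
U(-2, 7) + X*5 = (-2)**3 - 4*5 = -8 - 20 = -28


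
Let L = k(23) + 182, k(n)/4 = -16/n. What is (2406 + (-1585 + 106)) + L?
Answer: 25443/23 ≈ 1106.2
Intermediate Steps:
k(n) = -64/n (k(n) = 4*(-16/n) = -64/n)
L = 4122/23 (L = -64/23 + 182 = 4122/23 ≈ 179.22)
(2406 + (-1585 + 106)) + L = (2406 + (-1585 + 106)) + 4122/23 = (2406 - 1479) + 4122/23 = 927 + 4122/23 = 25443/23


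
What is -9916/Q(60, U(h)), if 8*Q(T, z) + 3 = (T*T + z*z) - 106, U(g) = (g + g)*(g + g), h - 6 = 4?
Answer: -79328/163491 ≈ -0.48521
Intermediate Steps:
h = 10 (h = 6 + 4 = 10)
U(g) = 4*g² (U(g) = (2*g)*(2*g) = 4*g²)
Q(T, z) = -109/8 + T²/8 + z²/8 (Q(T, z) = -3/8 + ((T*T + z*z) - 106)/8 = -3/8 + ((T² + z²) - 106)/8 = -3/8 + (-106 + T² + z²)/8 = -3/8 + (-53/4 + T²/8 + z²/8) = -109/8 + T²/8 + z²/8)
-9916/Q(60, U(h)) = -9916/(-109/8 + (⅛)*60² + (4*10²)²/8) = -9916/(-109/8 + (⅛)*3600 + (4*100)²/8) = -9916/(-109/8 + 450 + (⅛)*400²) = -9916/(-109/8 + 450 + (⅛)*160000) = -9916/(-109/8 + 450 + 20000) = -9916/163491/8 = -9916*8/163491 = -79328/163491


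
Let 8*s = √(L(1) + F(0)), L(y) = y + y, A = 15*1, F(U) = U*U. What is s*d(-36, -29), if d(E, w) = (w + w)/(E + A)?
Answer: 29*√2/84 ≈ 0.48824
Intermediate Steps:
F(U) = U²
A = 15
L(y) = 2*y
d(E, w) = 2*w/(15 + E) (d(E, w) = (w + w)/(E + 15) = (2*w)/(15 + E) = 2*w/(15 + E))
s = √2/8 (s = √(2*1 + 0²)/8 = √(2 + 0)/8 = √2/8 ≈ 0.17678)
s*d(-36, -29) = (√2/8)*(2*(-29)/(15 - 36)) = (√2/8)*(2*(-29)/(-21)) = (√2/8)*(2*(-29)*(-1/21)) = (√2/8)*(58/21) = 29*√2/84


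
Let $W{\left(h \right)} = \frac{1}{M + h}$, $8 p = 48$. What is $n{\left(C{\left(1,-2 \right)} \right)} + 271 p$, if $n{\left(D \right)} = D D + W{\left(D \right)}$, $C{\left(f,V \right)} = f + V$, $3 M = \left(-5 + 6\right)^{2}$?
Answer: $\frac{3251}{2} \approx 1625.5$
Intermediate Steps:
$p = 6$ ($p = \frac{1}{8} \cdot 48 = 6$)
$M = \frac{1}{3}$ ($M = \frac{\left(-5 + 6\right)^{2}}{3} = \frac{1^{2}}{3} = \frac{1}{3} \cdot 1 = \frac{1}{3} \approx 0.33333$)
$C{\left(f,V \right)} = V + f$
$W{\left(h \right)} = \frac{1}{\frac{1}{3} + h}$
$n{\left(D \right)} = D^{2} + \frac{3}{1 + 3 D}$ ($n{\left(D \right)} = D D + \frac{3}{1 + 3 D} = D^{2} + \frac{3}{1 + 3 D}$)
$n{\left(C{\left(1,-2 \right)} \right)} + 271 p = \frac{3 + \left(-2 + 1\right)^{2} \left(1 + 3 \left(-2 + 1\right)\right)}{1 + 3 \left(-2 + 1\right)} + 271 \cdot 6 = \frac{3 + \left(-1\right)^{2} \left(1 + 3 \left(-1\right)\right)}{1 + 3 \left(-1\right)} + 1626 = \frac{3 + 1 \left(1 - 3\right)}{1 - 3} + 1626 = \frac{3 + 1 \left(-2\right)}{-2} + 1626 = - \frac{3 - 2}{2} + 1626 = \left(- \frac{1}{2}\right) 1 + 1626 = - \frac{1}{2} + 1626 = \frac{3251}{2}$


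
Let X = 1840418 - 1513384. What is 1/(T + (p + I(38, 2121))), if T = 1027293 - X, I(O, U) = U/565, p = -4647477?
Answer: -565/2230176049 ≈ -2.5334e-7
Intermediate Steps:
I(O, U) = U/565 (I(O, U) = U*(1/565) = U/565)
X = 327034
T = 700259 (T = 1027293 - 1*327034 = 1027293 - 327034 = 700259)
1/(T + (p + I(38, 2121))) = 1/(700259 + (-4647477 + (1/565)*2121)) = 1/(700259 + (-4647477 + 2121/565)) = 1/(700259 - 2625822384/565) = 1/(-2230176049/565) = -565/2230176049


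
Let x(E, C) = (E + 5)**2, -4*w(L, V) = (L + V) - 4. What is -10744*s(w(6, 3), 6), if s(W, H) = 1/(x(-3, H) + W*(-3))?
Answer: -42976/31 ≈ -1386.3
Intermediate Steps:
w(L, V) = 1 - L/4 - V/4 (w(L, V) = -((L + V) - 4)/4 = -(-4 + L + V)/4 = 1 - L/4 - V/4)
x(E, C) = (5 + E)**2
s(W, H) = 1/(4 - 3*W) (s(W, H) = 1/((5 - 3)**2 + W*(-3)) = 1/(2**2 - 3*W) = 1/(4 - 3*W))
-10744*s(w(6, 3), 6) = -(-10744)/(-4 + 3*(1 - 1/4*6 - 1/4*3)) = -(-10744)/(-4 + 3*(1 - 3/2 - 3/4)) = -(-10744)/(-4 + 3*(-5/4)) = -(-10744)/(-4 - 15/4) = -(-10744)/(-31/4) = -(-10744)*(-4)/31 = -10744*4/31 = -42976/31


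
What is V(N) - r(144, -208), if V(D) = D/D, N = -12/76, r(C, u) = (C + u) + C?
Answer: -79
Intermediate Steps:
r(C, u) = u + 2*C
N = -3/19 (N = -12*1/76 = -3/19 ≈ -0.15789)
V(D) = 1
V(N) - r(144, -208) = 1 - (-208 + 2*144) = 1 - (-208 + 288) = 1 - 1*80 = 1 - 80 = -79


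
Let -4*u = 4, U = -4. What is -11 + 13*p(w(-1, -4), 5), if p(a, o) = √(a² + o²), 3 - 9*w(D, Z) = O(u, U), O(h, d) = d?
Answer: -11 + 13*√2074/9 ≈ 54.782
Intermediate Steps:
u = -1 (u = -¼*4 = -1)
w(D, Z) = 7/9 (w(D, Z) = ⅓ - ⅑*(-4) = ⅓ + 4/9 = 7/9)
-11 + 13*p(w(-1, -4), 5) = -11 + 13*√((7/9)² + 5²) = -11 + 13*√(49/81 + 25) = -11 + 13*√(2074/81) = -11 + 13*(√2074/9) = -11 + 13*√2074/9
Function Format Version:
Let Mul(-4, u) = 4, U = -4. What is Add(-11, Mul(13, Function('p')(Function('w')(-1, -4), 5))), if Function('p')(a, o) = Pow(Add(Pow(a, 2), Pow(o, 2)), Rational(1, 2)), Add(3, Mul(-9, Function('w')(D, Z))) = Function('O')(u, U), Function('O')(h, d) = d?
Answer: Add(-11, Mul(Rational(13, 9), Pow(2074, Rational(1, 2)))) ≈ 54.782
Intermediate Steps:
u = -1 (u = Mul(Rational(-1, 4), 4) = -1)
Function('w')(D, Z) = Rational(7, 9) (Function('w')(D, Z) = Add(Rational(1, 3), Mul(Rational(-1, 9), -4)) = Add(Rational(1, 3), Rational(4, 9)) = Rational(7, 9))
Add(-11, Mul(13, Function('p')(Function('w')(-1, -4), 5))) = Add(-11, Mul(13, Pow(Add(Pow(Rational(7, 9), 2), Pow(5, 2)), Rational(1, 2)))) = Add(-11, Mul(13, Pow(Add(Rational(49, 81), 25), Rational(1, 2)))) = Add(-11, Mul(13, Pow(Rational(2074, 81), Rational(1, 2)))) = Add(-11, Mul(13, Mul(Rational(1, 9), Pow(2074, Rational(1, 2))))) = Add(-11, Mul(Rational(13, 9), Pow(2074, Rational(1, 2))))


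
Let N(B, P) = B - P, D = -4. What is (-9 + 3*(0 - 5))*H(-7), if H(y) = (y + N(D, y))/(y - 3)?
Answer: -48/5 ≈ -9.6000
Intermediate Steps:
H(y) = -4/(-3 + y) (H(y) = (y + (-4 - y))/(y - 3) = -4/(-3 + y))
(-9 + 3*(0 - 5))*H(-7) = (-9 + 3*(0 - 5))*(-4/(-3 - 7)) = (-9 + 3*(-5))*(-4/(-10)) = (-9 - 15)*(-4*(-⅒)) = -24*⅖ = -48/5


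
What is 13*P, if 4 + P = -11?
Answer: -195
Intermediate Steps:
P = -15 (P = -4 - 11 = -15)
13*P = 13*(-15) = -195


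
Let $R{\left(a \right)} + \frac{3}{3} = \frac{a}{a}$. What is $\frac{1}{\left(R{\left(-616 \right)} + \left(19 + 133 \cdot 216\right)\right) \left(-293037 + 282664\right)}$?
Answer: $- \frac{1}{298192631} \approx -3.3535 \cdot 10^{-9}$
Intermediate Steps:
$R{\left(a \right)} = 0$ ($R{\left(a \right)} = -1 + \frac{a}{a} = -1 + 1 = 0$)
$\frac{1}{\left(R{\left(-616 \right)} + \left(19 + 133 \cdot 216\right)\right) \left(-293037 + 282664\right)} = \frac{1}{\left(0 + \left(19 + 133 \cdot 216\right)\right) \left(-293037 + 282664\right)} = \frac{1}{\left(0 + \left(19 + 28728\right)\right) \left(-10373\right)} = \frac{1}{\left(0 + 28747\right) \left(-10373\right)} = \frac{1}{28747 \left(-10373\right)} = \frac{1}{-298192631} = - \frac{1}{298192631}$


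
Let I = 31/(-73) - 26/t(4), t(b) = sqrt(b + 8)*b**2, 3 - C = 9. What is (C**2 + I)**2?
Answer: 5180606713/4092672 - 33761*sqrt(3)/1752 ≈ 1232.4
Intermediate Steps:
C = -6 (C = 3 - 1*9 = 3 - 9 = -6)
t(b) = b**2*sqrt(8 + b) (t(b) = sqrt(8 + b)*b**2 = b**2*sqrt(8 + b))
I = -31/73 - 13*sqrt(3)/48 (I = 31/(-73) - 26*1/(16*sqrt(8 + 4)) = 31*(-1/73) - 26*sqrt(3)/96 = -31/73 - 26*sqrt(3)/96 = -31/73 - 13*sqrt(3)/48 ≈ -0.89375)
(C**2 + I)**2 = ((-6)**2 + (-31/73 - 13*sqrt(3)/48))**2 = (36 + (-31/73 - 13*sqrt(3)/48))**2 = (2597/73 - 13*sqrt(3)/48)**2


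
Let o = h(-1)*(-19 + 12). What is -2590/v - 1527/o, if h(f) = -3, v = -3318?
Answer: -119338/1659 ≈ -71.934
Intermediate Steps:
o = 21 (o = -3*(-19 + 12) = -3*(-7) = 21)
-2590/v - 1527/o = -2590/(-3318) - 1527/21 = -2590*(-1/3318) - 1527*1/21 = 185/237 - 509/7 = -119338/1659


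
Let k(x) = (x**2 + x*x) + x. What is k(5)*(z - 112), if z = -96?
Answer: -11440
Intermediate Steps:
k(x) = x + 2*x**2 (k(x) = (x**2 + x**2) + x = 2*x**2 + x = x + 2*x**2)
k(5)*(z - 112) = (5*(1 + 2*5))*(-96 - 112) = (5*(1 + 10))*(-208) = (5*11)*(-208) = 55*(-208) = -11440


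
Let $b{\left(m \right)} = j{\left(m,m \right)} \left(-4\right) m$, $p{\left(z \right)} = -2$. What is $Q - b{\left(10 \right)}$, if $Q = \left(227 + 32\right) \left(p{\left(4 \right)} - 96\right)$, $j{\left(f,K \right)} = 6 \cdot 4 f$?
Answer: $-15782$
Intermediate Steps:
$j{\left(f,K \right)} = 24 f$
$Q = -25382$ ($Q = \left(227 + 32\right) \left(-2 - 96\right) = 259 \left(-98\right) = -25382$)
$b{\left(m \right)} = - 96 m^{2}$ ($b{\left(m \right)} = 24 m \left(-4\right) m = - 96 m m = - 96 m^{2}$)
$Q - b{\left(10 \right)} = -25382 - - 96 \cdot 10^{2} = -25382 - \left(-96\right) 100 = -25382 - -9600 = -25382 + 9600 = -15782$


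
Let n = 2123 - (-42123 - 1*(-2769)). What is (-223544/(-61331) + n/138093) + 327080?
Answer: 2770198807271119/8469381783 ≈ 3.2708e+5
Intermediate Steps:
n = 41477 (n = 2123 - (-42123 + 2769) = 2123 - 1*(-39354) = 2123 + 39354 = 41477)
(-223544/(-61331) + n/138093) + 327080 = (-223544/(-61331) + 41477/138093) + 327080 = (-223544*(-1/61331) + 41477*(1/138093)) + 327080 = (223544/61331 + 41477/138093) + 327080 = 33413687479/8469381783 + 327080 = 2770198807271119/8469381783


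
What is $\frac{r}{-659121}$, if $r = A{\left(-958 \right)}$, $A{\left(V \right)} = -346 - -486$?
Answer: $- \frac{140}{659121} \approx -0.0002124$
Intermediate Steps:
$A{\left(V \right)} = 140$ ($A{\left(V \right)} = -346 + 486 = 140$)
$r = 140$
$\frac{r}{-659121} = \frac{140}{-659121} = 140 \left(- \frac{1}{659121}\right) = - \frac{140}{659121}$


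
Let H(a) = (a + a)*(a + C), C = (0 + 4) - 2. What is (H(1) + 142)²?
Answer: 21904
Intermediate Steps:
C = 2 (C = 4 - 2 = 2)
H(a) = 2*a*(2 + a) (H(a) = (a + a)*(a + 2) = (2*a)*(2 + a) = 2*a*(2 + a))
(H(1) + 142)² = (2*1*(2 + 1) + 142)² = (2*1*3 + 142)² = (6 + 142)² = 148² = 21904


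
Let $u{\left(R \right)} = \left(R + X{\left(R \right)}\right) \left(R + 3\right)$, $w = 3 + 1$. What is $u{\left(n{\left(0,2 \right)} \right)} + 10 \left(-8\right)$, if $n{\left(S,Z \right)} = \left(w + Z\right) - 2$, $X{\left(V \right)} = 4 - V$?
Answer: $-52$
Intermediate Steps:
$w = 4$
$n{\left(S,Z \right)} = 2 + Z$ ($n{\left(S,Z \right)} = \left(4 + Z\right) - 2 = 2 + Z$)
$u{\left(R \right)} = 12 + 4 R$ ($u{\left(R \right)} = \left(R - \left(-4 + R\right)\right) \left(R + 3\right) = 4 \left(3 + R\right) = 12 + 4 R$)
$u{\left(n{\left(0,2 \right)} \right)} + 10 \left(-8\right) = \left(12 + 4 \left(2 + 2\right)\right) + 10 \left(-8\right) = \left(12 + 4 \cdot 4\right) - 80 = \left(12 + 16\right) - 80 = 28 - 80 = -52$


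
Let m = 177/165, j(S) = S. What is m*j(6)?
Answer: 354/55 ≈ 6.4364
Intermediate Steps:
m = 59/55 (m = 177*(1/165) = 59/55 ≈ 1.0727)
m*j(6) = (59/55)*6 = 354/55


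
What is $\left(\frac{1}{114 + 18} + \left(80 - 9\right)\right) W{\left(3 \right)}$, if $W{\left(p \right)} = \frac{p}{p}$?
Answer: $\frac{9373}{132} \approx 71.008$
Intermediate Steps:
$W{\left(p \right)} = 1$
$\left(\frac{1}{114 + 18} + \left(80 - 9\right)\right) W{\left(3 \right)} = \left(\frac{1}{114 + 18} + \left(80 - 9\right)\right) 1 = \left(\frac{1}{132} + 71\right) 1 = \frac{9373}{132} \cdot 1 = \frac{9373}{132}$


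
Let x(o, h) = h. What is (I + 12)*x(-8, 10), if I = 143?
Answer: 1550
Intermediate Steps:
(I + 12)*x(-8, 10) = (143 + 12)*10 = 155*10 = 1550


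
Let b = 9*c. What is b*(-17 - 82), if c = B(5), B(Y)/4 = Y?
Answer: -17820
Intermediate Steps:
B(Y) = 4*Y
c = 20 (c = 4*5 = 20)
b = 180 (b = 9*20 = 180)
b*(-17 - 82) = 180*(-17 - 82) = 180*(-99) = -17820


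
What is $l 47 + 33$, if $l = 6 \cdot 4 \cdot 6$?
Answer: $6801$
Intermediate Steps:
$l = 144$ ($l = 24 \cdot 6 = 144$)
$l 47 + 33 = 144 \cdot 47 + 33 = 6768 + 33 = 6801$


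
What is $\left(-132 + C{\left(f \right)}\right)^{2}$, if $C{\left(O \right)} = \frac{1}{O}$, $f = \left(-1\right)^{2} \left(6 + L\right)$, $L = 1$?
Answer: $\frac{851929}{49} \approx 17386.0$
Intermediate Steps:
$f = 7$ ($f = \left(-1\right)^{2} \left(6 + 1\right) = 1 \cdot 7 = 7$)
$\left(-132 + C{\left(f \right)}\right)^{2} = \left(-132 + \frac{1}{7}\right)^{2} = \left(- \frac{923}{7}\right)^{2} = \frac{851929}{49}$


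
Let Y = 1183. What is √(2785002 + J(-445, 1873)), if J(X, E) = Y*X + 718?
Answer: √2259285 ≈ 1503.1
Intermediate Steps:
J(X, E) = 718 + 1183*X (J(X, E) = 1183*X + 718 = 718 + 1183*X)
√(2785002 + J(-445, 1873)) = √(2785002 + (718 + 1183*(-445))) = √(2785002 + (718 - 526435)) = √(2785002 - 525717) = √2259285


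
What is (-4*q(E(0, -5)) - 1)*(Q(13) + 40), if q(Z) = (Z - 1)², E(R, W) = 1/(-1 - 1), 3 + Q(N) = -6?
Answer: -310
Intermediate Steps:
Q(N) = -9 (Q(N) = -3 - 6 = -9)
E(R, W) = -½ (E(R, W) = 1/(-2) = -½)
q(Z) = (-1 + Z)²
(-4*q(E(0, -5)) - 1)*(Q(13) + 40) = (-4*(-1 - ½)² - 1)*(-9 + 40) = (-4*(-3/2)² - 1)*31 = (-4*9/4 - 1)*31 = (-9 - 1)*31 = -10*31 = -310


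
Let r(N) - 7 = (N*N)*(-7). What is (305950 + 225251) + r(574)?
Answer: -1775124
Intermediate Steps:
r(N) = 7 - 7*N² (r(N) = 7 + (N*N)*(-7) = 7 + N²*(-7) = 7 - 7*N²)
(305950 + 225251) + r(574) = (305950 + 225251) + (7 - 7*574²) = 531201 + (7 - 7*329476) = 531201 + (7 - 2306332) = 531201 - 2306325 = -1775124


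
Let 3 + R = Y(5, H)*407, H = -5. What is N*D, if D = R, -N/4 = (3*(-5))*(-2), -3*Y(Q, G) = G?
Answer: -81040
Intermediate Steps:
Y(Q, G) = -G/3
N = -120 (N = -4*3*(-5)*(-2) = -(-60)*(-2) = -4*30 = -120)
R = 2026/3 (R = -3 - 1/3*(-5)*407 = -3 + (5/3)*407 = -3 + 2035/3 = 2026/3 ≈ 675.33)
D = 2026/3 ≈ 675.33
N*D = -120*2026/3 = -81040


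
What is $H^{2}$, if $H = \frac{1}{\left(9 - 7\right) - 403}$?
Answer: $\frac{1}{160801} \approx 6.2189 \cdot 10^{-6}$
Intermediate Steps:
$H = - \frac{1}{401}$ ($H = \frac{1}{\left(9 - 7\right) - 403} = \frac{1}{2 - 403} = \frac{1}{-401} = - \frac{1}{401} \approx -0.0024938$)
$H^{2} = \left(- \frac{1}{401}\right)^{2} = \frac{1}{160801}$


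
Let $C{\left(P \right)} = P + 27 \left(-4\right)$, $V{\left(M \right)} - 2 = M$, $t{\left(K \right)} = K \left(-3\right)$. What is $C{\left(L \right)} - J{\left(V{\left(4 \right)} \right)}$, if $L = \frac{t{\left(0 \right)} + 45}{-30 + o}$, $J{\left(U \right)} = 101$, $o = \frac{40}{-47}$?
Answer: $- \frac{61033}{290} \approx -210.46$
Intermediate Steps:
$t{\left(K \right)} = - 3 K$
$o = - \frac{40}{47}$ ($o = 40 \left(- \frac{1}{47}\right) = - \frac{40}{47} \approx -0.85106$)
$V{\left(M \right)} = 2 + M$
$L = - \frac{423}{290}$ ($L = \frac{\left(-3\right) 0 + 45}{-30 - \frac{40}{47}} = \frac{0 + 45}{- \frac{1450}{47}} = 45 \left(- \frac{47}{1450}\right) = - \frac{423}{290} \approx -1.4586$)
$C{\left(P \right)} = -108 + P$ ($C{\left(P \right)} = P - 108 = -108 + P$)
$C{\left(L \right)} - J{\left(V{\left(4 \right)} \right)} = \left(-108 - \frac{423}{290}\right) - 101 = - \frac{31743}{290} - 101 = - \frac{61033}{290}$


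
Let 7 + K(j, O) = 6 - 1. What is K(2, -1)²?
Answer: 4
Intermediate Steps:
K(j, O) = -2 (K(j, O) = -7 + (6 - 1) = -7 + 5 = -2)
K(2, -1)² = (-2)² = 4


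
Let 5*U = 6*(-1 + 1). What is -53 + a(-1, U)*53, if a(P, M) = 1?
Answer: 0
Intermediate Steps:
U = 0 (U = (6*(-1 + 1))/5 = (6*0)/5 = (⅕)*0 = 0)
-53 + a(-1, U)*53 = -53 + 1*53 = -53 + 53 = 0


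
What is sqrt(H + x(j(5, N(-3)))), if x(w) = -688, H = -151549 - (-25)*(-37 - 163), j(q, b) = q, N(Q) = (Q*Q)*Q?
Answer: I*sqrt(157237) ≈ 396.53*I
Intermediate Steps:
N(Q) = Q**3 (N(Q) = Q**2*Q = Q**3)
H = -156549 (H = -151549 - (-25)*(-200) = -151549 - 1*5000 = -151549 - 5000 = -156549)
sqrt(H + x(j(5, N(-3)))) = sqrt(-156549 - 688) = sqrt(-157237) = I*sqrt(157237)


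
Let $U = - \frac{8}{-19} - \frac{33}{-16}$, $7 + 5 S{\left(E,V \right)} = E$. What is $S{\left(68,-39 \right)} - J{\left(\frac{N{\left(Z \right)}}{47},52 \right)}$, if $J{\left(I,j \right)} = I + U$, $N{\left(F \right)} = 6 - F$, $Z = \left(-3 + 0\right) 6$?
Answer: $\frac{657663}{71440} \approx 9.2058$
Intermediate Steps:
$Z = -18$ ($Z = \left(-3\right) 6 = -18$)
$S{\left(E,V \right)} = - \frac{7}{5} + \frac{E}{5}$
$U = \frac{755}{304}$ ($U = \left(-8\right) \left(- \frac{1}{19}\right) - - \frac{33}{16} = \frac{8}{19} + \frac{33}{16} = \frac{755}{304} \approx 2.4836$)
$J{\left(I,j \right)} = \frac{755}{304} + I$ ($J{\left(I,j \right)} = I + \frac{755}{304} = \frac{755}{304} + I$)
$S{\left(68,-39 \right)} - J{\left(\frac{N{\left(Z \right)}}{47},52 \right)} = \left(- \frac{7}{5} + \frac{1}{5} \cdot 68\right) - \left(\frac{755}{304} + \frac{6 - -18}{47}\right) = \left(- \frac{7}{5} + \frac{68}{5}\right) - \left(\frac{755}{304} + \left(6 + 18\right) \frac{1}{47}\right) = \frac{61}{5} - \left(\frac{755}{304} + 24 \cdot \frac{1}{47}\right) = \frac{61}{5} - \left(\frac{755}{304} + \frac{24}{47}\right) = \frac{61}{5} - \frac{42781}{14288} = \frac{657663}{71440}$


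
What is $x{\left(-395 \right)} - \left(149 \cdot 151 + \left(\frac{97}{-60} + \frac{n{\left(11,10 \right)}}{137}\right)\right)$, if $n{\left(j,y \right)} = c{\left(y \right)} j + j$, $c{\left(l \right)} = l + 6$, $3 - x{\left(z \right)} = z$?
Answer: $- \frac{181668151}{8220} \approx -22101.0$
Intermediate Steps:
$x{\left(z \right)} = 3 - z$
$c{\left(l \right)} = 6 + l$
$n{\left(j,y \right)} = j + j \left(6 + y\right)$ ($n{\left(j,y \right)} = \left(6 + y\right) j + j = j \left(6 + y\right) + j = j + j \left(6 + y\right)$)
$x{\left(-395 \right)} - \left(149 \cdot 151 + \left(\frac{97}{-60} + \frac{n{\left(11,10 \right)}}{137}\right)\right) = \left(3 - -395\right) - \left(149 \cdot 151 + \left(\frac{97}{-60} + \frac{11 \left(7 + 10\right)}{137}\right)\right) = \left(3 + 395\right) - \left(22499 + \left(97 \left(- \frac{1}{60}\right) + 11 \cdot 17 \cdot \frac{1}{137}\right)\right) = 398 - \left(22499 + \left(- \frac{97}{60} + 187 \cdot \frac{1}{137}\right)\right) = 398 - \left(22499 + \left(- \frac{97}{60} + \frac{187}{137}\right)\right) = 398 - \left(22499 - \frac{2069}{8220}\right) = 398 - \frac{184939711}{8220} = - \frac{181668151}{8220}$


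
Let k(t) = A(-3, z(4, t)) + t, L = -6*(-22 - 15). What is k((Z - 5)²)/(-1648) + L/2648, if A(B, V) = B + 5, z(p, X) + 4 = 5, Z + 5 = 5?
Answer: 36795/545488 ≈ 0.067453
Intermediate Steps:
Z = 0 (Z = -5 + 5 = 0)
z(p, X) = 1 (z(p, X) = -4 + 5 = 1)
A(B, V) = 5 + B
L = 222 (L = -6*(-37) = 222)
k(t) = 2 + t (k(t) = (5 - 3) + t = 2 + t)
k((Z - 5)²)/(-1648) + L/2648 = (2 + (0 - 5)²)/(-1648) + 222/2648 = (2 + (-5)²)*(-1/1648) + 222*(1/2648) = (2 + 25)*(-1/1648) + 111/1324 = 27*(-1/1648) + 111/1324 = -27/1648 + 111/1324 = 36795/545488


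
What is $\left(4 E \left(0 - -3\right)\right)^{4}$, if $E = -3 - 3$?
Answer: $26873856$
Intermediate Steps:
$E = -6$
$\left(4 E \left(0 - -3\right)\right)^{4} = \left(4 \left(-6\right) \left(0 - -3\right)\right)^{4} = \left(- 24 \left(0 + 3\right)\right)^{4} = \left(\left(-24\right) 3\right)^{4} = \left(-72\right)^{4} = 26873856$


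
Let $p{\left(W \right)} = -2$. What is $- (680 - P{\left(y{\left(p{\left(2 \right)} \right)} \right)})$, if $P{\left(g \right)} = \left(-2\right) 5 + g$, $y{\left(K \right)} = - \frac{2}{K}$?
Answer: $-689$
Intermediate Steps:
$P{\left(g \right)} = -10 + g$
$- (680 - P{\left(y{\left(p{\left(2 \right)} \right)} \right)}) = - (680 - \left(-10 - \frac{2}{-2}\right)) = - (680 - \left(-10 - -1\right)) = - (680 - \left(-10 + 1\right)) = - (680 - -9) = - (680 + 9) = \left(-1\right) 689 = -689$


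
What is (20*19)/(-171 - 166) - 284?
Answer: -96088/337 ≈ -285.13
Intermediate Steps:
(20*19)/(-171 - 166) - 284 = 380/(-337) - 284 = -1/337*380 - 284 = -380/337 - 284 = -96088/337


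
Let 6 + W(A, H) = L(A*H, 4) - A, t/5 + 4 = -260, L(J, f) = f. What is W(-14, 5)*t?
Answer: -15840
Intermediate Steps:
t = -1320 (t = -20 + 5*(-260) = -20 - 1300 = -1320)
W(A, H) = -2 - A (W(A, H) = -6 + (4 - A) = -2 - A)
W(-14, 5)*t = (-2 - 1*(-14))*(-1320) = (-2 + 14)*(-1320) = 12*(-1320) = -15840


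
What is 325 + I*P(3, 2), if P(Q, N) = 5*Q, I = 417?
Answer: 6580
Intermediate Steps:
325 + I*P(3, 2) = 325 + 417*(5*3) = 325 + 417*15 = 325 + 6255 = 6580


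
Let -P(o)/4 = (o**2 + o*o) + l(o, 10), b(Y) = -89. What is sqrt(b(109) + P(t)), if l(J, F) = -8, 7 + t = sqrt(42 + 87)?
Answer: sqrt(-1481 + 112*sqrt(129)) ≈ 14.454*I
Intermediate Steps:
t = -7 + sqrt(129) (t = -7 + sqrt(42 + 87) = -7 + sqrt(129) ≈ 4.3578)
P(o) = 32 - 8*o**2 (P(o) = -4*((o**2 + o*o) - 8) = -4*((o**2 + o**2) - 8) = -4*(2*o**2 - 8) = -4*(-8 + 2*o**2) = 32 - 8*o**2)
sqrt(b(109) + P(t)) = sqrt(-89 + (32 - 8*(-7 + sqrt(129))**2)) = sqrt(-57 - 8*(-7 + sqrt(129))**2)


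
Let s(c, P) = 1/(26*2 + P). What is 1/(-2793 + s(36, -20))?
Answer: -32/89375 ≈ -0.00035804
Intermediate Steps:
s(c, P) = 1/(52 + P)
1/(-2793 + s(36, -20)) = 1/(-2793 + 1/(52 - 20)) = 1/(-2793 + 1/32) = 1/(-89375/32) = -32/89375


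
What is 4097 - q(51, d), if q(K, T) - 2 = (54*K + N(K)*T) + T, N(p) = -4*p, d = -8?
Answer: -283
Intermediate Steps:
q(K, T) = 2 + T + 54*K - 4*K*T (q(K, T) = 2 + ((54*K + (-4*K)*T) + T) = 2 + ((54*K - 4*K*T) + T) = 2 + (T + 54*K - 4*K*T) = 2 + T + 54*K - 4*K*T)
4097 - q(51, d) = 4097 - (2 - 8 + 54*51 - 4*51*(-8)) = 4097 - (2 - 8 + 2754 + 1632) = 4097 - 1*4380 = 4097 - 4380 = -283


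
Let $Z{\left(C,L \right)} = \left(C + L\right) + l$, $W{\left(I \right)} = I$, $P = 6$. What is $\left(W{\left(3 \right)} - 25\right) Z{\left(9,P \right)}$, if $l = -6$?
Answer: $-198$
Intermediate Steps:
$Z{\left(C,L \right)} = -6 + C + L$ ($Z{\left(C,L \right)} = \left(C + L\right) - 6 = -6 + C + L$)
$\left(W{\left(3 \right)} - 25\right) Z{\left(9,P \right)} = \left(3 - 25\right) \left(-6 + 9 + 6\right) = \left(-22\right) 9 = -198$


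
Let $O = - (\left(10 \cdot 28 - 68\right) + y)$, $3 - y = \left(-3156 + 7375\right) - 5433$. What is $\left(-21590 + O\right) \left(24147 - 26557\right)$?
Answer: $55475790$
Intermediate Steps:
$y = 1217$ ($y = 3 - \left(\left(-3156 + 7375\right) - 5433\right) = 3 - \left(4219 - 5433\right) = 3 - -1214 = 3 + 1214 = 1217$)
$O = -1429$ ($O = - (\left(10 \cdot 28 - 68\right) + 1217) = - (\left(280 - 68\right) + 1217) = - (212 + 1217) = \left(-1\right) 1429 = -1429$)
$\left(-21590 + O\right) \left(24147 - 26557\right) = \left(-21590 - 1429\right) \left(24147 - 26557\right) = \left(-23019\right) \left(-2410\right) = 55475790$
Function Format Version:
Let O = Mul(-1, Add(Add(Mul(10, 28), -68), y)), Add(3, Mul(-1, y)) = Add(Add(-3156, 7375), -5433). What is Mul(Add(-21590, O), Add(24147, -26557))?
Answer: 55475790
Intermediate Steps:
y = 1217 (y = Add(3, Mul(-1, Add(Add(-3156, 7375), -5433))) = Add(3, Mul(-1, Add(4219, -5433))) = Add(3, Mul(-1, -1214)) = Add(3, 1214) = 1217)
O = -1429 (O = Mul(-1, Add(Add(Mul(10, 28), -68), 1217)) = Mul(-1, Add(Add(280, -68), 1217)) = Mul(-1, Add(212, 1217)) = Mul(-1, 1429) = -1429)
Mul(Add(-21590, O), Add(24147, -26557)) = Mul(Add(-21590, -1429), Add(24147, -26557)) = Mul(-23019, -2410) = 55475790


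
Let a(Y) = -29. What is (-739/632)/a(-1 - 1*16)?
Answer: 739/18328 ≈ 0.040321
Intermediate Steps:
(-739/632)/a(-1 - 1*16) = -739/632/(-29) = -739*1/632*(-1/29) = -739/632*(-1/29) = 739/18328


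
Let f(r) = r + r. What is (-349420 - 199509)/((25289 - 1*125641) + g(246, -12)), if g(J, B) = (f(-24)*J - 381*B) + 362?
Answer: 548929/107226 ≈ 5.1194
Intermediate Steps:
f(r) = 2*r
g(J, B) = 362 - 381*B - 48*J (g(J, B) = ((2*(-24))*J - 381*B) + 362 = (-48*J - 381*B) + 362 = (-381*B - 48*J) + 362 = 362 - 381*B - 48*J)
(-349420 - 199509)/((25289 - 1*125641) + g(246, -12)) = (-349420 - 199509)/((25289 - 1*125641) + (362 - 381*(-12) - 48*246)) = -548929/((25289 - 125641) + (362 + 4572 - 11808)) = -548929/(-100352 - 6874) = -548929/(-107226) = -548929*(-1/107226) = 548929/107226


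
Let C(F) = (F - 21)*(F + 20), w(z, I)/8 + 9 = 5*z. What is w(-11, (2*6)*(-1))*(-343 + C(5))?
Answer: 380416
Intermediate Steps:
w(z, I) = -72 + 40*z (w(z, I) = -72 + 8*(5*z) = -72 + 40*z)
C(F) = (-21 + F)*(20 + F)
w(-11, (2*6)*(-1))*(-343 + C(5)) = (-72 + 40*(-11))*(-343 + (-420 + 5² - 1*5)) = (-72 - 440)*(-343 + (-420 + 25 - 5)) = -512*(-343 - 400) = -512*(-743) = 380416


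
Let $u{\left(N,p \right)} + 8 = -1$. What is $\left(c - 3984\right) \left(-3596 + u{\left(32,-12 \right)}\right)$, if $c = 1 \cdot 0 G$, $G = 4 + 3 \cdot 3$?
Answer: $14362320$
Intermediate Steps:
$G = 13$ ($G = 4 + 9 = 13$)
$u{\left(N,p \right)} = -9$ ($u{\left(N,p \right)} = -8 - 1 = -9$)
$c = 0$ ($c = 1 \cdot 0 \cdot 13 = 0 \cdot 13 = 0$)
$\left(c - 3984\right) \left(-3596 + u{\left(32,-12 \right)}\right) = \left(0 - 3984\right) \left(-3596 - 9\right) = \left(-3984\right) \left(-3605\right) = 14362320$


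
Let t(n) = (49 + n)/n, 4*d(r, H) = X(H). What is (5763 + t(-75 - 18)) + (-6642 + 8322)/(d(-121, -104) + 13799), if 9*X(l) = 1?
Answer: 53254630987/9239829 ≈ 5763.6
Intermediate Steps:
X(l) = ⅑ (X(l) = (⅑)*1 = ⅑)
d(r, H) = 1/36 (d(r, H) = (¼)*(⅑) = 1/36)
t(n) = (49 + n)/n
(5763 + t(-75 - 18)) + (-6642 + 8322)/(d(-121, -104) + 13799) = (5763 + (49 + (-75 - 18))/(-75 - 18)) + (-6642 + 8322)/(1/36 + 13799) = (5763 + (49 - 93)/(-93)) + 1680/(496765/36) = (5763 - 1/93*(-44)) + 1680*(36/496765) = (5763 + 44/93) + 12096/99353 = 536003/93 + 12096/99353 = 53254630987/9239829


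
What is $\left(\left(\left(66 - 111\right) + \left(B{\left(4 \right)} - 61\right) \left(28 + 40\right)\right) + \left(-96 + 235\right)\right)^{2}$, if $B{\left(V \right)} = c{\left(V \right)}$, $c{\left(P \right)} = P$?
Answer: $14303524$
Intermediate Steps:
$B{\left(V \right)} = V$
$\left(\left(\left(66 - 111\right) + \left(B{\left(4 \right)} - 61\right) \left(28 + 40\right)\right) + \left(-96 + 235\right)\right)^{2} = \left(\left(\left(66 - 111\right) + \left(4 - 61\right) \left(28 + 40\right)\right) + \left(-96 + 235\right)\right)^{2} = \left(\left(-45 - 3876\right) + 139\right)^{2} = \left(-3921 + 139\right)^{2} = \left(-3782\right)^{2} = 14303524$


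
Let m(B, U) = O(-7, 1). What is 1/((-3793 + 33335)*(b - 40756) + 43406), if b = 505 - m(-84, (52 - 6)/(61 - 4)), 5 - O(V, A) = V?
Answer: -1/1189406140 ≈ -8.4076e-10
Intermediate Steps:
O(V, A) = 5 - V
m(B, U) = 12 (m(B, U) = 5 - 1*(-7) = 5 + 7 = 12)
b = 493 (b = 505 - 1*12 = 505 - 12 = 493)
1/((-3793 + 33335)*(b - 40756) + 43406) = 1/((-3793 + 33335)*(493 - 40756) + 43406) = 1/(29542*(-40263) + 43406) = 1/(-1189449546 + 43406) = 1/(-1189406140) = -1/1189406140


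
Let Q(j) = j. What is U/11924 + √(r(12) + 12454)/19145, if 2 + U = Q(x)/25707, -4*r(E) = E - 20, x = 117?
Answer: -17099/102176756 + 6*√346/19145 ≈ 0.0056622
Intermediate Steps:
r(E) = 5 - E/4 (r(E) = -(E - 20)/4 = -(-20 + E)/4 = 5 - E/4)
U = -17099/8569 (U = -2 + 117/25707 = -2 + 117*(1/25707) = -2 + 39/8569 = -17099/8569 ≈ -1.9954)
U/11924 + √(r(12) + 12454)/19145 = -17099/8569/11924 + √((5 - ¼*12) + 12454)/19145 = -17099/8569*1/11924 + √((5 - 3) + 12454)*(1/19145) = -17099/102176756 + √(2 + 12454)*(1/19145) = -17099/102176756 + √12456*(1/19145) = -17099/102176756 + (6*√346)*(1/19145) = -17099/102176756 + 6*√346/19145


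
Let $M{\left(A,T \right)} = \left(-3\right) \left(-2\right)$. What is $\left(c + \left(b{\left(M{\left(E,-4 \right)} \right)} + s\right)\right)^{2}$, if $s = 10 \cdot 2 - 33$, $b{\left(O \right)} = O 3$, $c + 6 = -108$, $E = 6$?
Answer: $11881$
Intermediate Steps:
$M{\left(A,T \right)} = 6$
$c = -114$ ($c = -6 - 108 = -114$)
$b{\left(O \right)} = 3 O$
$s = -13$ ($s = 20 - 33 = -13$)
$\left(c + \left(b{\left(M{\left(E,-4 \right)} \right)} + s\right)\right)^{2} = \left(-114 + \left(3 \cdot 6 - 13\right)\right)^{2} = \left(-114 + \left(18 - 13\right)\right)^{2} = \left(-114 + 5\right)^{2} = \left(-109\right)^{2} = 11881$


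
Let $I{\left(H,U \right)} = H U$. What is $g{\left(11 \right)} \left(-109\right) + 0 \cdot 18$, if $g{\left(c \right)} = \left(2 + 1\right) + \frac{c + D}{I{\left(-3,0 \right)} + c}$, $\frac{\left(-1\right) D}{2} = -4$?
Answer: $- \frac{5668}{11} \approx -515.27$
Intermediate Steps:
$D = 8$ ($D = \left(-2\right) \left(-4\right) = 8$)
$g{\left(c \right)} = 3 + \frac{8 + c}{c}$ ($g{\left(c \right)} = \left(2 + 1\right) + \frac{c + 8}{\left(-3\right) 0 + c} = 3 + \frac{8 + c}{0 + c} = 3 + \frac{8 + c}{c}$)
$g{\left(11 \right)} \left(-109\right) + 0 \cdot 18 = \left(4 + \frac{8}{11}\right) \left(-109\right) + 0 \cdot 18 = \left(4 + 8 \cdot \frac{1}{11}\right) \left(-109\right) + 0 = \left(4 + \frac{8}{11}\right) \left(-109\right) + 0 = \frac{52}{11} \left(-109\right) + 0 = - \frac{5668}{11} + 0 = - \frac{5668}{11}$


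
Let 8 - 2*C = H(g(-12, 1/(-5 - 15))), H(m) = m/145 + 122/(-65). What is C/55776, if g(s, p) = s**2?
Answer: 2791/35045920 ≈ 7.9638e-5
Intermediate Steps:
H(m) = -122/65 + m/145 (H(m) = m*(1/145) + 122*(-1/65) = m/145 - 122/65 = -122/65 + m/145)
C = 8373/1885 (C = 4 - (-122/65 + (1/145)*(-12)**2)/2 = 4 - (-122/65 + (1/145)*144)/2 = 4 - (-122/65 + 144/145)/2 = 4 - 1/2*(-1666/1885) = 4 + 833/1885 = 8373/1885 ≈ 4.4419)
C/55776 = (8373/1885)/55776 = (8373/1885)*(1/55776) = 2791/35045920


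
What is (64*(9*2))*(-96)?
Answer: -110592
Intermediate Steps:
(64*(9*2))*(-96) = (64*18)*(-96) = 1152*(-96) = -110592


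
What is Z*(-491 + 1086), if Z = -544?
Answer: -323680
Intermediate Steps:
Z*(-491 + 1086) = -544*(-491 + 1086) = -544*595 = -323680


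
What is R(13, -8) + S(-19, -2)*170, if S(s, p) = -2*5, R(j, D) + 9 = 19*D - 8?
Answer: -1869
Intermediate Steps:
R(j, D) = -17 + 19*D (R(j, D) = -9 + (19*D - 8) = -9 + (-8 + 19*D) = -17 + 19*D)
S(s, p) = -10
R(13, -8) + S(-19, -2)*170 = (-17 + 19*(-8)) - 10*170 = (-17 - 152) - 1700 = -169 - 1700 = -1869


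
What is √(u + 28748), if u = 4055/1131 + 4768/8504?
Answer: √41558704790077605/1202253 ≈ 169.56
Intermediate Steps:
u = 4984541/1202253 (u = 4055*(1/1131) + 4768*(1/8504) = 4055/1131 + 596/1063 = 4984541/1202253 ≈ 4.1460)
√(u + 28748) = √(4984541/1202253 + 28748) = √(34567353785/1202253) = √41558704790077605/1202253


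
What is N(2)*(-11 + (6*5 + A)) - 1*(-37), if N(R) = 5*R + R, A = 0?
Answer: 265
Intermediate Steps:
N(R) = 6*R
N(2)*(-11 + (6*5 + A)) - 1*(-37) = (6*2)*(-11 + (6*5 + 0)) - 1*(-37) = 12*(-11 + (30 + 0)) + 37 = 12*(-11 + 30) + 37 = 12*19 + 37 = 228 + 37 = 265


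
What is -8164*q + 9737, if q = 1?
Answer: 1573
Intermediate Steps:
-8164*q + 9737 = -8164*1 + 9737 = -8164 + 9737 = 1573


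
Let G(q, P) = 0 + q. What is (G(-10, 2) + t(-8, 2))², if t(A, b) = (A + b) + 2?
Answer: 196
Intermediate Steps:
G(q, P) = q
t(A, b) = 2 + A + b
(G(-10, 2) + t(-8, 2))² = (-10 + (2 - 8 + 2))² = (-10 - 4)² = (-14)² = 196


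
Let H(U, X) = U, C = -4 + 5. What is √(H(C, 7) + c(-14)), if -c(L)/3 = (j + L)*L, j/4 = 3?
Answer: I*√83 ≈ 9.1104*I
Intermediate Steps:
C = 1
j = 12 (j = 4*3 = 12)
c(L) = -3*L*(12 + L) (c(L) = -3*(12 + L)*L = -3*L*(12 + L))
√(H(C, 7) + c(-14)) = √(1 - 3*(-14)*(12 - 14)) = √(1 - 3*(-14)*(-2)) = √(1 - 84) = √(-83) = I*√83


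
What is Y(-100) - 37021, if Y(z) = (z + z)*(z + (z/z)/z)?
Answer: -17019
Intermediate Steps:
Y(z) = 2*z*(z + 1/z) (Y(z) = (2*z)*(z + 1/z) = 2*z*(z + 1/z))
Y(-100) - 37021 = (2 + 2*(-100)²) - 37021 = (2 + 2*10000) - 37021 = (2 + 20000) - 37021 = 20002 - 37021 = -17019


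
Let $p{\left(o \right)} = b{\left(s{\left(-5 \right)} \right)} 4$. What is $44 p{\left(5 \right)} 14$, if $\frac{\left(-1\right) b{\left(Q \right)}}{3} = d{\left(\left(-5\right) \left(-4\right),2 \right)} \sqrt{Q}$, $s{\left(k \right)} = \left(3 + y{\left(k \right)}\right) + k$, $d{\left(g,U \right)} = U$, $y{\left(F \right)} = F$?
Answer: $- 14784 i \sqrt{7} \approx - 39115.0 i$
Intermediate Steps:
$s{\left(k \right)} = 3 + 2 k$ ($s{\left(k \right)} = \left(3 + k\right) + k = 3 + 2 k$)
$b{\left(Q \right)} = - 6 \sqrt{Q}$ ($b{\left(Q \right)} = - 3 \cdot 2 \sqrt{Q} = - 6 \sqrt{Q}$)
$p{\left(o \right)} = - 24 i \sqrt{7}$ ($p{\left(o \right)} = - 6 \sqrt{3 + 2 \left(-5\right)} 4 = - 6 \sqrt{3 - 10} \cdot 4 = - 6 \sqrt{-7} \cdot 4 = - 6 i \sqrt{7} \cdot 4 = - 24 i \sqrt{7}$)
$44 p{\left(5 \right)} 14 = 44 \left(- 24 i \sqrt{7}\right) 14 = - 1056 i \sqrt{7} \cdot 14 = - 14784 i \sqrt{7}$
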